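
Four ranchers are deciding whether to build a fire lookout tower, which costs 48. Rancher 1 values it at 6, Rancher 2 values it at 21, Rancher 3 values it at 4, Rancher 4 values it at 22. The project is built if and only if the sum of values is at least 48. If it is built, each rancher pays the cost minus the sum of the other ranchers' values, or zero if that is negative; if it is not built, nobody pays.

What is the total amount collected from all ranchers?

34

Total value 53 ≥ cost 48, so it is built.
Rancher 1: others sum to 47; max(0, 48 - 47) = 1.
Rancher 2: others sum to 32; max(0, 48 - 32) = 16.
Rancher 3: others sum to 49; max(0, 48 - 49) = 0.
Rancher 4: others sum to 31; max(0, 48 - 31) = 17.
Total collected = 1 + 16 + 0 + 17 = 34.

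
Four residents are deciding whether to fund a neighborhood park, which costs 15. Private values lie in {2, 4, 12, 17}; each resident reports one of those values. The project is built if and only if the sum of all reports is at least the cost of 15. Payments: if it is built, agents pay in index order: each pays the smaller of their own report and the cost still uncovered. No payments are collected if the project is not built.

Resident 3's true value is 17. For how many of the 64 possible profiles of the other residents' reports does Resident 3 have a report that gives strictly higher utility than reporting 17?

Others report (2, 2, 12): truth gives 6; report 2 gives 15 > 6. Violating.
Others report (2, 2, 17): truth gives 6; report 2 gives 15 > 6. Violating.
Others report (2, 4, 12): truth gives 8; report 2 gives 15 > 8. Violating.
Others report (2, 4, 17): truth gives 8; report 2 gives 15 > 8. Violating.
Others report (2, 2, 2): truth gives 6; no alternative beats it.
Others report (2, 2, 4): truth gives 6; no alternative beats it.
(Checking all 64 profiles: 9 have a profitable deviation, 55 do not.)

9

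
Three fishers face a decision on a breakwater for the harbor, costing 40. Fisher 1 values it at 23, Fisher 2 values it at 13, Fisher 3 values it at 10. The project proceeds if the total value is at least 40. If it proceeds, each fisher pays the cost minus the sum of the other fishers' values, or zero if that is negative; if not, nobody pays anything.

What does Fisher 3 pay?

Total value 46 ≥ cost 40, so the project is built.
The other fishers' values sum to 36.
Cost minus that sum is 40 - 36 = 4.

4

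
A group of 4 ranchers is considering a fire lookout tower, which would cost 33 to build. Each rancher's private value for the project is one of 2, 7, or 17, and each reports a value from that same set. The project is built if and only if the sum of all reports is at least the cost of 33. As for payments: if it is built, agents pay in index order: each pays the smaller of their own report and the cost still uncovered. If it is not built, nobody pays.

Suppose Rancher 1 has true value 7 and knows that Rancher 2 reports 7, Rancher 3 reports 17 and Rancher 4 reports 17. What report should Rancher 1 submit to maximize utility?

Report 2: project built, pays 2, utility 7 - 2 = 5.
Report 7: project built, pays 7, utility 7 - 7 = 0.
Report 17: project built, pays 17, utility 7 - 17 = -10.
The best choice is 2 with utility 5.

2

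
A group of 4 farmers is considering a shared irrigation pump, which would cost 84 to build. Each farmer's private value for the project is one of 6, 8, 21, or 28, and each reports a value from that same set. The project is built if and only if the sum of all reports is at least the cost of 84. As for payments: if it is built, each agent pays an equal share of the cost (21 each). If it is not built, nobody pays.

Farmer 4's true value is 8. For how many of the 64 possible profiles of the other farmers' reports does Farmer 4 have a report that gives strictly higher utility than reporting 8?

3

Others report (21, 28, 28): truth gives -13; report 6 gives 0 > -13. Violating.
Others report (28, 21, 28): truth gives -13; report 6 gives 0 > -13. Violating.
Others report (28, 28, 21): truth gives -13; report 6 gives 0 > -13. Violating.
Others report (6, 6, 6): truth gives 0; no alternative beats it.
Others report (6, 6, 8): truth gives 0; no alternative beats it.
(Checking all 64 profiles: 3 have a profitable deviation, 61 do not.)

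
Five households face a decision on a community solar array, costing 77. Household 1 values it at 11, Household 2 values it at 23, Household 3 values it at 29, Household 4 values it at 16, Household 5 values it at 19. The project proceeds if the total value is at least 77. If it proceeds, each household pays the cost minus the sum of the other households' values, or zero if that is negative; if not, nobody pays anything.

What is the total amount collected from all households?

10

Total value 98 ≥ cost 77, so it is built.
Household 1: others sum to 87; max(0, 77 - 87) = 0.
Household 2: others sum to 75; max(0, 77 - 75) = 2.
Household 3: others sum to 69; max(0, 77 - 69) = 8.
Household 4: others sum to 82; max(0, 77 - 82) = 0.
Household 5: others sum to 79; max(0, 77 - 79) = 0.
Total collected = 0 + 2 + 8 + 0 + 0 = 10.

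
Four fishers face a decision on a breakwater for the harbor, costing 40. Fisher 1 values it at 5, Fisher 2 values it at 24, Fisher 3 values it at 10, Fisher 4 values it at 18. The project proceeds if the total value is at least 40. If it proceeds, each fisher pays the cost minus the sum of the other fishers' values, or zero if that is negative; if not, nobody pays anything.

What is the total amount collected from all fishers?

Total value 57 ≥ cost 40, so it is built.
Fisher 1: others sum to 52; max(0, 40 - 52) = 0.
Fisher 2: others sum to 33; max(0, 40 - 33) = 7.
Fisher 3: others sum to 47; max(0, 40 - 47) = 0.
Fisher 4: others sum to 39; max(0, 40 - 39) = 1.
Total collected = 0 + 7 + 0 + 1 = 8.

8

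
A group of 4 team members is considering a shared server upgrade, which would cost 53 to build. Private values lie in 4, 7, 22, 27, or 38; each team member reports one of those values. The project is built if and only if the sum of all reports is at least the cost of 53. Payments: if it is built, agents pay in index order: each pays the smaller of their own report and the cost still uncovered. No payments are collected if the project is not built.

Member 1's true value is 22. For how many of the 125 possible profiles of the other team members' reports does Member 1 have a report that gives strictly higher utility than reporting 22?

93

Others report (4, 4, 38): truth gives 0; report 7 gives 15 > 0. Violating.
Others report (4, 7, 38): truth gives 0; report 4 gives 18 > 0. Violating.
Others report (4, 22, 22): truth gives 0; report 7 gives 15 > 0. Violating.
Others report (4, 22, 27): truth gives 0; report 4 gives 18 > 0. Violating.
Others report (4, 4, 4): truth gives 0; no alternative beats it.
Others report (4, 4, 7): truth gives 0; no alternative beats it.
(Checking all 125 profiles: 93 have a profitable deviation, 32 do not.)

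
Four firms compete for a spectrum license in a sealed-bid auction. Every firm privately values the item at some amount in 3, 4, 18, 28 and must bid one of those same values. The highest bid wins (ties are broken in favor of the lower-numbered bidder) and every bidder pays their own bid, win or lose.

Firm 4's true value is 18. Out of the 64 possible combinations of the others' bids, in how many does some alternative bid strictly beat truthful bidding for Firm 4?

Others bid (3, 3, 3): truth gives 0; bid 4 gives 14 > 0. Violating.
Others bid (3, 3, 18): truth gives -18; bid 3 gives -3 > -18. Violating.
Others bid (3, 3, 28): truth gives -18; bid 3 gives -3 > -18. Violating.
Others bid (3, 4, 18): truth gives -18; bid 3 gives -3 > -18. Violating.
Others bid (3, 3, 4): truth gives 0; no alternative beats it.
Others bid (3, 4, 3): truth gives 0; no alternative beats it.
(Checking all 64 profiles: 57 have a profitable deviation, 7 do not.)

57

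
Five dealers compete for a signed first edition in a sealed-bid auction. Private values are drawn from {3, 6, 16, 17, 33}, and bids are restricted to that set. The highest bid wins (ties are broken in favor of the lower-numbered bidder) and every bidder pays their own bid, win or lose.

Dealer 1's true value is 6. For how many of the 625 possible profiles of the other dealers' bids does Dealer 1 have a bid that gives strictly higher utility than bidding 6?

610

Others bid (3, 3, 3, 3): truth gives 0; bid 3 gives 3 > 0. Violating.
Others bid (3, 3, 3, 16): truth gives -6; bid 3 gives -3 > -6. Violating.
Others bid (3, 3, 3, 17): truth gives -6; bid 3 gives -3 > -6. Violating.
Others bid (3, 3, 3, 33): truth gives -6; bid 3 gives -3 > -6. Violating.
Others bid (3, 3, 3, 6): truth gives 0; no alternative beats it.
Others bid (3, 3, 6, 3): truth gives 0; no alternative beats it.
(Checking all 625 profiles: 610 have a profitable deviation, 15 do not.)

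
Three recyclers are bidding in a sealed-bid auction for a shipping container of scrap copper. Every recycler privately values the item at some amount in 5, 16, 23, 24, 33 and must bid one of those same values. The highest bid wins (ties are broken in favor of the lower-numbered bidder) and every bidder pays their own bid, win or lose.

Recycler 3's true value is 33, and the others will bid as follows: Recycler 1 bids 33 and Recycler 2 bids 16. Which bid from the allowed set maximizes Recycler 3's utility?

5

Bid 5: loses but pays 5, utility -5.
Bid 16: loses but pays 16, utility -16.
Bid 23: loses but pays 23, utility -23.
Bid 24: loses but pays 24, utility -24.
Bid 33: loses but pays 33, utility -33.
The best choice is 5 with utility -5.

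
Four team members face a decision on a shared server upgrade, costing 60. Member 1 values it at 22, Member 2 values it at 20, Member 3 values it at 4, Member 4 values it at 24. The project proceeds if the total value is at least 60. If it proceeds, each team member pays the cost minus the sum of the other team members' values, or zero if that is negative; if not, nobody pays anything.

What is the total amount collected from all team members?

Total value 70 ≥ cost 60, so it is built.
Member 1: others sum to 48; max(0, 60 - 48) = 12.
Member 2: others sum to 50; max(0, 60 - 50) = 10.
Member 3: others sum to 66; max(0, 60 - 66) = 0.
Member 4: others sum to 46; max(0, 60 - 46) = 14.
Total collected = 12 + 10 + 0 + 14 = 36.

36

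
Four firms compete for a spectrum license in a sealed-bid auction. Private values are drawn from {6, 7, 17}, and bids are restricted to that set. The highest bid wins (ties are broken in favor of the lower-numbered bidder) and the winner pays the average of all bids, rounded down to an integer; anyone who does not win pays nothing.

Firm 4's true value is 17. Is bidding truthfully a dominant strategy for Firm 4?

Consider the case where Firm 1 bids 6, Firm 2 bids 6 and Firm 3 bids 6.
Truthful bid 17: wins, pays 8, utility 17 - 8 = 9.
Bid 7 instead: wins, pays 6, utility 17 - 6 = 11.
Since 11 > 9, bidding 7 is strictly better here, so truthful bidding is not dominant.

No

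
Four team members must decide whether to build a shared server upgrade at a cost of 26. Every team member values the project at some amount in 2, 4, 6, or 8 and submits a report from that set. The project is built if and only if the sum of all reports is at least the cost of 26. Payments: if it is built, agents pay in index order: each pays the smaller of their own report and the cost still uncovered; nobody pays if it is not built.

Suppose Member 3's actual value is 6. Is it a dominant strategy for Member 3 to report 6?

Consider the case where Member 1 reports 6, Member 2 reports 8 and Member 4 reports 8.
Truthful report 6: project built, pays 6, utility 6 - 6 = 0.
Report 4 instead: project built, pays 4, utility 6 - 4 = 2.
Since 2 > 0, reporting 4 is strictly better here, so truthful reporting is not dominant.

No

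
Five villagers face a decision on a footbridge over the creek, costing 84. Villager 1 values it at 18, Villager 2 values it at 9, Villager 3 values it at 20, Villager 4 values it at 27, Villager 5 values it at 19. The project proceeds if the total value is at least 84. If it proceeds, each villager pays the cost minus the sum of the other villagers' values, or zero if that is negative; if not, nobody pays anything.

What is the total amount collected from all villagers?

Total value 93 ≥ cost 84, so it is built.
Villager 1: others sum to 75; max(0, 84 - 75) = 9.
Villager 2: others sum to 84; max(0, 84 - 84) = 0.
Villager 3: others sum to 73; max(0, 84 - 73) = 11.
Villager 4: others sum to 66; max(0, 84 - 66) = 18.
Villager 5: others sum to 74; max(0, 84 - 74) = 10.
Total collected = 9 + 0 + 11 + 18 + 10 = 48.

48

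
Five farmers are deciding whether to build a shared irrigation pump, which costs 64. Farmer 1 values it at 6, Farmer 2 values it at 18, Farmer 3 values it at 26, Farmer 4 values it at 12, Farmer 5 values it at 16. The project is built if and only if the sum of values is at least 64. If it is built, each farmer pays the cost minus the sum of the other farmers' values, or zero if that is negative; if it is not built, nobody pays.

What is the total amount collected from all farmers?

Total value 78 ≥ cost 64, so it is built.
Farmer 1: others sum to 72; max(0, 64 - 72) = 0.
Farmer 2: others sum to 60; max(0, 64 - 60) = 4.
Farmer 3: others sum to 52; max(0, 64 - 52) = 12.
Farmer 4: others sum to 66; max(0, 64 - 66) = 0.
Farmer 5: others sum to 62; max(0, 64 - 62) = 2.
Total collected = 0 + 4 + 12 + 0 + 2 = 18.

18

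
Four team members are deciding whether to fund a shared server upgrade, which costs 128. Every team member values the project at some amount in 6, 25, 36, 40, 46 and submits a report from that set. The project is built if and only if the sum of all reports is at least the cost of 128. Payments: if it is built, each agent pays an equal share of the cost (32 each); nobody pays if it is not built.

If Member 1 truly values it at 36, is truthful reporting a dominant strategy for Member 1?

No

Consider the case where Member 2 reports 6, Member 3 reports 36 and Member 4 reports 40.
Truthful report 36: project not built, utility 0.
Report 46 instead: project built, pays 32, utility 36 - 32 = 4.
Since 4 > 0, reporting 46 is strictly better here, so truthful reporting is not dominant.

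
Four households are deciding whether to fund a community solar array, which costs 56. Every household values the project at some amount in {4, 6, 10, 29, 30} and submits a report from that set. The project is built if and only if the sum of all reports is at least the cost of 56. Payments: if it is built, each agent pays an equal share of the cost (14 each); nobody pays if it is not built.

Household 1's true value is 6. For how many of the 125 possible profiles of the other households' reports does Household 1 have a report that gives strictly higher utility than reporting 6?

Others report (10, 10, 30): truth gives -8; report 4 gives 0 > -8. Violating.
Others report (10, 30, 10): truth gives -8; report 4 gives 0 > -8. Violating.
Others report (30, 10, 10): truth gives -8; report 4 gives 0 > -8. Violating.
Others report (4, 4, 4): truth gives 0; no alternative beats it.
Others report (4, 4, 6): truth gives 0; no alternative beats it.
(Checking all 125 profiles: 3 have a profitable deviation, 122 do not.)

3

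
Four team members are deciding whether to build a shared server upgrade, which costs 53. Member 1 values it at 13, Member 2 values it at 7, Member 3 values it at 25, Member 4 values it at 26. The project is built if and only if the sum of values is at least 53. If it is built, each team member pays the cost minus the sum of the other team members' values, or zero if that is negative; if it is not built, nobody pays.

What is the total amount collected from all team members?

Total value 71 ≥ cost 53, so it is built.
Member 1: others sum to 58; max(0, 53 - 58) = 0.
Member 2: others sum to 64; max(0, 53 - 64) = 0.
Member 3: others sum to 46; max(0, 53 - 46) = 7.
Member 4: others sum to 45; max(0, 53 - 45) = 8.
Total collected = 0 + 0 + 7 + 8 = 15.

15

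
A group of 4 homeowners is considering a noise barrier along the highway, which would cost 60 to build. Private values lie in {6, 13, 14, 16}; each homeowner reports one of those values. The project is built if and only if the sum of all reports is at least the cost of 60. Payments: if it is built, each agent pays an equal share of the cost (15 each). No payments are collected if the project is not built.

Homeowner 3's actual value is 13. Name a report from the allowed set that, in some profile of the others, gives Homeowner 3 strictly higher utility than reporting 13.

6

Suppose Homeowner 1 reports 16, Homeowner 2 reports 16 and Homeowner 4 reports 16.
Report 13: project built, pays 15, utility 13 - 15 = -2.
Report 6: project not built, utility 0.
So reporting 6 beats truth here (0 > -2).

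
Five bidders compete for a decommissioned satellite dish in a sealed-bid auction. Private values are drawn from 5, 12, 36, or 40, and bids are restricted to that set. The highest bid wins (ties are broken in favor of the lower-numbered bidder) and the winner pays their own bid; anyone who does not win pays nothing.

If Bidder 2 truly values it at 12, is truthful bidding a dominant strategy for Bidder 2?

Yes

Check each profile of the others' bids and compare truth against every alternative bid.
Others bid (5, 5, 5, 5): truth gives 0, best alternative gives 0.
Others bid (5, 5, 5, 12): truth gives 0, best alternative gives 0.
Others bid (5, 5, 5, 36): truth gives 0, best alternative gives 0.
Others bid (5, 5, 5, 40): truth gives 0, best alternative gives 0.
Others bid (5, 5, 12, 5): truth gives 0, best alternative gives 0.
Others bid (5, 5, 12, 12): truth gives 0, best alternative gives 0.
(Remaining 250 profiles checked similarly; truth is weakly best in each.)
In every case the truthful bid is at least as good as any alternative, so it is a dominant strategy.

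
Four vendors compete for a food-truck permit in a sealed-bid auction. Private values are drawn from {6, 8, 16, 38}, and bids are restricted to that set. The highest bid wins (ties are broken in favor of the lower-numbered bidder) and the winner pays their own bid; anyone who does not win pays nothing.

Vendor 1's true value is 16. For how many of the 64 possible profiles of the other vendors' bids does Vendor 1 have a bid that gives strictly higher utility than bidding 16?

Others bid (6, 6, 6): truth gives 0; bid 6 gives 10 > 0. Violating.
Others bid (6, 6, 8): truth gives 0; bid 8 gives 8 > 0. Violating.
Others bid (6, 8, 6): truth gives 0; bid 8 gives 8 > 0. Violating.
Others bid (6, 8, 8): truth gives 0; bid 8 gives 8 > 0. Violating.
Others bid (6, 6, 16): truth gives 0; no alternative beats it.
Others bid (6, 6, 38): truth gives 0; no alternative beats it.
(Checking all 64 profiles: 8 have a profitable deviation, 56 do not.)

8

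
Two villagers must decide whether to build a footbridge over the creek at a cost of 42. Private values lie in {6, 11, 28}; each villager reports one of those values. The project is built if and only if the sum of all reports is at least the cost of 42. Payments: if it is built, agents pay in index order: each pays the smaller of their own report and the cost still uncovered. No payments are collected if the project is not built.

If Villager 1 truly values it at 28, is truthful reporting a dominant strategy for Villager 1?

Check each profile of the others' reports and compare truth against every alternative report.
Others report (6): truth gives 0, best alternative gives 0.
Others report (11): truth gives 0, best alternative gives 0.
Others report (28): truth gives 0, best alternative gives 0.
In every case the truthful report is at least as good as any alternative, so it is a dominant strategy.

Yes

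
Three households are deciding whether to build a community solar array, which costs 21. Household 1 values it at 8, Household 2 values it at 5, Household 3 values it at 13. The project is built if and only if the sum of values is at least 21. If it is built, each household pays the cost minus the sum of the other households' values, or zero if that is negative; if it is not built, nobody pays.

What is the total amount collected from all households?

Total value 26 ≥ cost 21, so it is built.
Household 1: others sum to 18; max(0, 21 - 18) = 3.
Household 2: others sum to 21; max(0, 21 - 21) = 0.
Household 3: others sum to 13; max(0, 21 - 13) = 8.
Total collected = 3 + 0 + 8 = 11.

11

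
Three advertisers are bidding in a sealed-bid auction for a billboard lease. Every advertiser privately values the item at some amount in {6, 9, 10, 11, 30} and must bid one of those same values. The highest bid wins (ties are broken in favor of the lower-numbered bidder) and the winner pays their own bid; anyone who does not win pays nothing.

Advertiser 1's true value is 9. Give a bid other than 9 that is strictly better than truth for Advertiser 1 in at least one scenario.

6

Suppose Advertiser 2 bids 6 and Advertiser 3 bids 6.
Bid 9: wins, pays 9, utility 9 - 9 = 0.
Bid 6: wins, pays 6, utility 9 - 6 = 3.
So bidding 6 beats truth here (3 > 0).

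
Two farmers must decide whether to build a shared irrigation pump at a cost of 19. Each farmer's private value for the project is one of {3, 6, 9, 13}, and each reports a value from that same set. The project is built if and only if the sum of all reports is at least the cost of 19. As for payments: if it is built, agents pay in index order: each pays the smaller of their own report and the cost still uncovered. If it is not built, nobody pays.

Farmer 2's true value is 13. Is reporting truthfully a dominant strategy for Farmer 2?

Yes

Check each profile of the others' reports and compare truth against every alternative report.
Others report (9): truth gives 3, best alternative gives 0.
Others report (13): truth gives 7, best alternative gives 7.
Others report (3): truth gives 0, best alternative gives 0.
Others report (6): truth gives 0, best alternative gives 0.
In every case the truthful report is at least as good as any alternative, so it is a dominant strategy.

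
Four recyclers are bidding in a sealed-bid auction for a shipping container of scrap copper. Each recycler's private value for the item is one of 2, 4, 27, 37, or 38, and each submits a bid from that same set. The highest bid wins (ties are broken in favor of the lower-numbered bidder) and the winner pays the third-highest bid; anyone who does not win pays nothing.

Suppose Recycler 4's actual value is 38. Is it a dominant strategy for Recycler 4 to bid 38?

Check each profile of the others' bids and compare truth against every alternative bid.
Others bid (2, 2, 37): truth gives 36, best alternative gives 0.
Others bid (2, 37, 2): truth gives 36, best alternative gives 0.
Others bid (37, 2, 2): truth gives 36, best alternative gives 0.
Others bid (2, 4, 37): truth gives 34, best alternative gives 0.
Others bid (2, 37, 4): truth gives 34, best alternative gives 0.
Others bid (4, 2, 37): truth gives 34, best alternative gives 0.
(Remaining 119 profiles checked similarly; truth is weakly best in each.)
In every case the truthful bid is at least as good as any alternative, so it is a dominant strategy.

Yes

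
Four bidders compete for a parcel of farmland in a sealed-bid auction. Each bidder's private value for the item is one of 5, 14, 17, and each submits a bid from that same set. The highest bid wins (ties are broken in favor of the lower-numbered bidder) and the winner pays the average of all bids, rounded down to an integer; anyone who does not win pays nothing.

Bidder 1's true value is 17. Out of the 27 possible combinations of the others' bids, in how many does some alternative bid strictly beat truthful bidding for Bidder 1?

Others bid (5, 5, 5): truth gives 9; bid 5 gives 12 > 9. Violating.
Others bid (5, 5, 14): truth gives 7; bid 14 gives 8 > 7. Violating.
Others bid (5, 14, 5): truth gives 7; bid 14 gives 8 > 7. Violating.
Others bid (5, 14, 14): truth gives 5; bid 14 gives 6 > 5. Violating.
Others bid (5, 5, 17): truth gives 6; no alternative beats it.
Others bid (5, 14, 17): truth gives 4; no alternative beats it.
(Checking all 27 profiles: 7 have a profitable deviation, 20 do not.)

7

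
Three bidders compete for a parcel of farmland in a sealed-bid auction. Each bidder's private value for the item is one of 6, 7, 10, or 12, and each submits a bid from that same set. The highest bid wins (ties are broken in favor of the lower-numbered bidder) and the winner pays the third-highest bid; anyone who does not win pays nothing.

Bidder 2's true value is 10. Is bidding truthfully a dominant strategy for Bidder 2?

Consider the case where Bidder 1 bids 6 and Bidder 3 bids 12.
Truthful bid 10: loses, pays 0, utility 0.
Bid 12 instead: wins, pays 6, utility 10 - 6 = 4.
Since 4 > 0, bidding 12 is strictly better here, so truthful bidding is not dominant.

No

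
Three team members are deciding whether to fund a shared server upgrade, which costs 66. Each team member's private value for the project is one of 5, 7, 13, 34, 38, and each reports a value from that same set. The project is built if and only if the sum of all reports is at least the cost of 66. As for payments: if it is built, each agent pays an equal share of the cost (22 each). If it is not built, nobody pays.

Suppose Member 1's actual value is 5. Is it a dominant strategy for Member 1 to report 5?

Check each profile of the others' reports and compare truth against every alternative report.
Others report (34, 34): truth gives -17, best alternative gives -17.
Others report (34, 38): truth gives -17, best alternative gives -17.
Others report (38, 34): truth gives -17, best alternative gives -17.
Others report (38, 38): truth gives -17, best alternative gives -17.
Others report (5, 5): truth gives 0, best alternative gives 0.
Others report (5, 7): truth gives 0, best alternative gives 0.
(Remaining 19 profiles checked similarly; truth is weakly best in each.)
In every case the truthful report is at least as good as any alternative, so it is a dominant strategy.

Yes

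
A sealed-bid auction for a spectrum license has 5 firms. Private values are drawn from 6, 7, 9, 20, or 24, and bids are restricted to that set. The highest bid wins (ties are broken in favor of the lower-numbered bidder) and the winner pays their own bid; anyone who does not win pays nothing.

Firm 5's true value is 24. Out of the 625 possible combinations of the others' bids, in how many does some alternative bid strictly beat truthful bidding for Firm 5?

81

Others bid (6, 6, 6, 6): truth gives 0; bid 7 gives 17 > 0. Violating.
Others bid (6, 6, 6, 7): truth gives 0; bid 9 gives 15 > 0. Violating.
Others bid (6, 6, 6, 9): truth gives 0; bid 20 gives 4 > 0. Violating.
Others bid (6, 6, 7, 6): truth gives 0; bid 9 gives 15 > 0. Violating.
Others bid (6, 6, 6, 20): truth gives 0; no alternative beats it.
Others bid (6, 6, 6, 24): truth gives 0; no alternative beats it.
(Checking all 625 profiles: 81 have a profitable deviation, 544 do not.)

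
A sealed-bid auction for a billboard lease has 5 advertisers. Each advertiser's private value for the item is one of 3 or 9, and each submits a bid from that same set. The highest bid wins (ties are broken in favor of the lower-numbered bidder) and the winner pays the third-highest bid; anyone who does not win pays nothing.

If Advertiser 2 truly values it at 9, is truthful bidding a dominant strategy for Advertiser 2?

Yes

Check each profile of the others' bids and compare truth against every alternative bid.
Others bid (3, 3, 3, 3): truth gives 6, best alternative gives 0.
Others bid (3, 3, 3, 9): truth gives 6, best alternative gives 0.
Others bid (3, 3, 9, 3): truth gives 6, best alternative gives 0.
Others bid (3, 9, 3, 3): truth gives 6, best alternative gives 0.
Others bid (3, 3, 9, 9): truth gives 0, best alternative gives 0.
Others bid (3, 9, 3, 9): truth gives 0, best alternative gives 0.
(Remaining 10 profiles checked similarly; truth is weakly best in each.)
In every case the truthful bid is at least as good as any alternative, so it is a dominant strategy.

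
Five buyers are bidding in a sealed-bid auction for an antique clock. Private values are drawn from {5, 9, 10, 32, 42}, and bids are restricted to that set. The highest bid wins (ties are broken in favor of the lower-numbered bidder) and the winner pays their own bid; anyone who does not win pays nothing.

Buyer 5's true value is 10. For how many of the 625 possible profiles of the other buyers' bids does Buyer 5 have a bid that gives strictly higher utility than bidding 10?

Others bid (5, 5, 5, 5): truth gives 0; bid 9 gives 1 > 0. Violating.
Others bid (5, 5, 5, 9): truth gives 0; no alternative beats it.
Others bid (5, 5, 5, 10): truth gives 0; no alternative beats it.
(Checking all 625 profiles: 1 has a profitable deviation, 624 do not.)

1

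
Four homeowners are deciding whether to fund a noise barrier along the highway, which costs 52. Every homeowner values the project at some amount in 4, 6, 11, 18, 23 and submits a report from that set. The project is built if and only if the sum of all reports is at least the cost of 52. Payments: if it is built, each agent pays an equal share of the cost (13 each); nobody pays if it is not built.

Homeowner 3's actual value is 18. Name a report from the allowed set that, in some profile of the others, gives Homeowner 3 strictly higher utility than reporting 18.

23

Suppose Homeowner 1 reports 4, Homeowner 2 reports 4 and Homeowner 4 reports 23.
Report 18: project not built, utility 0.
Report 23: project built, pays 13, utility 18 - 13 = 5.
So reporting 23 beats truth here (5 > 0).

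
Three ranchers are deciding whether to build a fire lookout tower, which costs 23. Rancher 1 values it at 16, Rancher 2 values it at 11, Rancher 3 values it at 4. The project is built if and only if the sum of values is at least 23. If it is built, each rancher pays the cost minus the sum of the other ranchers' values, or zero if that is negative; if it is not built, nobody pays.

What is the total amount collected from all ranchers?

11

Total value 31 ≥ cost 23, so it is built.
Rancher 1: others sum to 15; max(0, 23 - 15) = 8.
Rancher 2: others sum to 20; max(0, 23 - 20) = 3.
Rancher 3: others sum to 27; max(0, 23 - 27) = 0.
Total collected = 8 + 3 + 0 = 11.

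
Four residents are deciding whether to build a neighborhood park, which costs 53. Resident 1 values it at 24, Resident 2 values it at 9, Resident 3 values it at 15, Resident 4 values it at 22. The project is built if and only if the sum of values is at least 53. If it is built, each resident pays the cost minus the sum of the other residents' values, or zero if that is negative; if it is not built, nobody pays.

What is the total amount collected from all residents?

12

Total value 70 ≥ cost 53, so it is built.
Resident 1: others sum to 46; max(0, 53 - 46) = 7.
Resident 2: others sum to 61; max(0, 53 - 61) = 0.
Resident 3: others sum to 55; max(0, 53 - 55) = 0.
Resident 4: others sum to 48; max(0, 53 - 48) = 5.
Total collected = 7 + 0 + 0 + 5 = 12.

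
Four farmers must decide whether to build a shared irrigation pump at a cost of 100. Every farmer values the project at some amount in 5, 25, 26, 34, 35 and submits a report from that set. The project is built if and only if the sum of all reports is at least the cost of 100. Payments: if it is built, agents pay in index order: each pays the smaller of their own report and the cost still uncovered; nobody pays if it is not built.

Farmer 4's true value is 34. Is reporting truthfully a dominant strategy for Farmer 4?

Yes

Check each profile of the others' reports and compare truth against every alternative report.
Others report (34, 34, 34): truth gives 34, best alternative gives 34.
Others report (34, 34, 35): truth gives 34, best alternative gives 34.
Others report (34, 35, 34): truth gives 34, best alternative gives 34.
Others report (34, 35, 35): truth gives 34, best alternative gives 34.
Others report (35, 34, 34): truth gives 34, best alternative gives 34.
Others report (35, 34, 35): truth gives 34, best alternative gives 34.
(Remaining 119 profiles checked similarly; truth is weakly best in each.)
In every case the truthful report is at least as good as any alternative, so it is a dominant strategy.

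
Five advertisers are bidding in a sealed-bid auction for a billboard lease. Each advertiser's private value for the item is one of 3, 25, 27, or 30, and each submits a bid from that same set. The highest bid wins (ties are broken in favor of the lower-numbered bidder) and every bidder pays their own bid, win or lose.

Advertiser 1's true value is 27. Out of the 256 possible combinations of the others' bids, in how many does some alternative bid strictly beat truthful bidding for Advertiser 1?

191

Others bid (3, 3, 3, 3): truth gives 0; bid 3 gives 24 > 0. Violating.
Others bid (3, 3, 3, 25): truth gives 0; bid 25 gives 2 > 0. Violating.
Others bid (3, 3, 3, 30): truth gives -27; bid 3 gives -3 > -27. Violating.
Others bid (3, 3, 25, 3): truth gives 0; bid 25 gives 2 > 0. Violating.
Others bid (3, 3, 3, 27): truth gives 0; no alternative beats it.
Others bid (3, 3, 25, 27): truth gives 0; no alternative beats it.
(Checking all 256 profiles: 191 have a profitable deviation, 65 do not.)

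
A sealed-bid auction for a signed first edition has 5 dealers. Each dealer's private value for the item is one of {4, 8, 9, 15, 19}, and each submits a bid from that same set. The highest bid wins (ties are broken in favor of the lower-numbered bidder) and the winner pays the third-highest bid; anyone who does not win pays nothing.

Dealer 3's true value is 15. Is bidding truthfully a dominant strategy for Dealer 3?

No

Consider the case where Dealer 1 bids 4, Dealer 2 bids 4, Dealer 4 bids 4 and Dealer 5 bids 19.
Truthful bid 15: loses, pays 0, utility 0.
Bid 19 instead: wins, pays 4, utility 15 - 4 = 11.
Since 11 > 0, bidding 19 is strictly better here, so truthful bidding is not dominant.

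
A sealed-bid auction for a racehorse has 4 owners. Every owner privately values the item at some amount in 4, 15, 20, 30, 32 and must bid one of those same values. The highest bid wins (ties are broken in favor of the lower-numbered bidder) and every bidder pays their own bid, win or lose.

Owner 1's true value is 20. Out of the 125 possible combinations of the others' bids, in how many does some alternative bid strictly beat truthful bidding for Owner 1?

Others bid (4, 4, 4): truth gives 0; bid 4 gives 16 > 0. Violating.
Others bid (4, 4, 15): truth gives 0; bid 15 gives 5 > 0. Violating.
Others bid (4, 4, 30): truth gives -20; bid 4 gives -4 > -20. Violating.
Others bid (4, 4, 32): truth gives -20; bid 4 gives -4 > -20. Violating.
Others bid (4, 4, 20): truth gives 0; no alternative beats it.
Others bid (4, 15, 20): truth gives 0; no alternative beats it.
(Checking all 125 profiles: 106 have a profitable deviation, 19 do not.)

106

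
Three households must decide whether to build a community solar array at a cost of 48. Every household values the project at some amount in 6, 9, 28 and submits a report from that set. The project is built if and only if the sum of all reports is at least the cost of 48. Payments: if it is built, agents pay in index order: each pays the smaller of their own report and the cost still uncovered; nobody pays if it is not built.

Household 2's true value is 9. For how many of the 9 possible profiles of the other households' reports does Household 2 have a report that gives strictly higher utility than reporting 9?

1

Others report (28, 28): truth gives 0; report 6 gives 3 > 0. Violating.
Others report (6, 6): truth gives 0; no alternative beats it.
Others report (6, 9): truth gives 0; no alternative beats it.
(Checking all 9 profiles: 1 has a profitable deviation, 8 do not.)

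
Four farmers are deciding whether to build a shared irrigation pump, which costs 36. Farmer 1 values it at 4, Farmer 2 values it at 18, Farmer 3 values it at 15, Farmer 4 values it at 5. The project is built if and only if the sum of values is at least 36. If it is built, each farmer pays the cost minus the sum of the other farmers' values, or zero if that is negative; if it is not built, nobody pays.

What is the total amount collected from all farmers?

21

Total value 42 ≥ cost 36, so it is built.
Farmer 1: others sum to 38; max(0, 36 - 38) = 0.
Farmer 2: others sum to 24; max(0, 36 - 24) = 12.
Farmer 3: others sum to 27; max(0, 36 - 27) = 9.
Farmer 4: others sum to 37; max(0, 36 - 37) = 0.
Total collected = 0 + 12 + 9 + 0 = 21.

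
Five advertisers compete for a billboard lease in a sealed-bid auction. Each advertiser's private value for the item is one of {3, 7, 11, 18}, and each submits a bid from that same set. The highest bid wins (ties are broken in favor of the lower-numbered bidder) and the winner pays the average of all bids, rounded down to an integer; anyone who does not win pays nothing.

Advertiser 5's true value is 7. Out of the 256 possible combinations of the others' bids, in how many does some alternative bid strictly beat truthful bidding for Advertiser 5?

Others bid (3, 3, 3, 7): truth gives 0; bid 11 gives 2 > 0. Violating.
Others bid (3, 3, 7, 3): truth gives 0; bid 11 gives 2 > 0. Violating.
Others bid (3, 3, 7, 7): truth gives 0; bid 11 gives 1 > 0. Violating.
Others bid (3, 7, 3, 3): truth gives 0; bid 11 gives 2 > 0. Violating.
Others bid (3, 3, 3, 3): truth gives 4; no alternative beats it.
Others bid (3, 3, 3, 11): truth gives 0; no alternative beats it.
(Checking all 256 profiles: 10 have a profitable deviation, 246 do not.)

10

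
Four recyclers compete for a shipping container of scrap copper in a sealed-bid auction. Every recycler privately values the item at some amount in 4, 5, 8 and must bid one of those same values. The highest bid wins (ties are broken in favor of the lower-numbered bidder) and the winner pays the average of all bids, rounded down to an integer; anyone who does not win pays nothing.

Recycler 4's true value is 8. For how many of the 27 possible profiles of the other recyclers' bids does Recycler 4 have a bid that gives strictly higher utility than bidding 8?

Others bid (4, 4, 4): truth gives 3; bid 5 gives 4 > 3. Violating.
Others bid (4, 4, 5): truth gives 3; no alternative beats it.
Others bid (4, 4, 8): truth gives 0; no alternative beats it.
(Checking all 27 profiles: 1 has a profitable deviation, 26 do not.)

1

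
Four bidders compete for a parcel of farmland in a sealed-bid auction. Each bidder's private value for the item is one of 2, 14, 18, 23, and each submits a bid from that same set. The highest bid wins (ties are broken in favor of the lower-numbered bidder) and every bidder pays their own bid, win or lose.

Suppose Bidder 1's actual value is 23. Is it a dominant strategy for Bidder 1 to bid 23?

No

Consider the case where Bidder 2 bids 2, Bidder 3 bids 2 and Bidder 4 bids 2.
Truthful bid 23: wins, pays 23, utility 23 - 23 = 0.
Bid 2 instead: wins, pays 2, utility 23 - 2 = 21.
Since 21 > 0, bidding 2 is strictly better here, so truthful bidding is not dominant.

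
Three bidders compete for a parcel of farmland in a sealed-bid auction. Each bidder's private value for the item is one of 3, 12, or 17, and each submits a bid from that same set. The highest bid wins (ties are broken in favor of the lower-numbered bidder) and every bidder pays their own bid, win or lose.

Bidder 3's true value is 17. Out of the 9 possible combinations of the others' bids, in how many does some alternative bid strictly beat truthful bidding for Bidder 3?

6

Others bid (3, 3): truth gives 0; bid 12 gives 5 > 0. Violating.
Others bid (3, 17): truth gives -17; bid 3 gives -3 > -17. Violating.
Others bid (12, 17): truth gives -17; bid 3 gives -3 > -17. Violating.
Others bid (17, 3): truth gives -17; bid 3 gives -3 > -17. Violating.
Others bid (3, 12): truth gives 0; no alternative beats it.
Others bid (12, 3): truth gives 0; no alternative beats it.
(Checking all 9 profiles: 6 have a profitable deviation, 3 do not.)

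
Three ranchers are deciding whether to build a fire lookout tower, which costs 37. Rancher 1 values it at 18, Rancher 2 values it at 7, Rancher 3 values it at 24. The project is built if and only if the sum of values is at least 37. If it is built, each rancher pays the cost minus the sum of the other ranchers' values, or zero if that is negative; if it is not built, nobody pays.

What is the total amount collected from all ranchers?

18

Total value 49 ≥ cost 37, so it is built.
Rancher 1: others sum to 31; max(0, 37 - 31) = 6.
Rancher 2: others sum to 42; max(0, 37 - 42) = 0.
Rancher 3: others sum to 25; max(0, 37 - 25) = 12.
Total collected = 6 + 0 + 12 = 18.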